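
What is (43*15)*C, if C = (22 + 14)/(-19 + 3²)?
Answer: -2322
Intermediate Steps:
C = -18/5 (C = 36/(-19 + 9) = 36/(-10) = 36*(-⅒) = -18/5 ≈ -3.6000)
(43*15)*C = (43*15)*(-18/5) = 645*(-18/5) = -2322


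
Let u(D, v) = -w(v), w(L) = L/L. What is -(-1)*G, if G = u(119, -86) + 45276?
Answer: 45275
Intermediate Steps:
w(L) = 1
u(D, v) = -1 (u(D, v) = -1*1 = -1)
G = 45275 (G = -1 + 45276 = 45275)
-(-1)*G = -(-1)*45275 = -1*(-45275) = 45275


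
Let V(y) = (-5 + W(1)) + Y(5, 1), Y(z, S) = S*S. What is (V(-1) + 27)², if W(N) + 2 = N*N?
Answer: 484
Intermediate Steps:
W(N) = -2 + N² (W(N) = -2 + N*N = -2 + N²)
Y(z, S) = S²
V(y) = -5 (V(y) = (-5 + (-2 + 1²)) + 1² = (-5 + (-2 + 1)) + 1 = (-5 - 1) + 1 = -6 + 1 = -5)
(V(-1) + 27)² = (-5 + 27)² = 22² = 484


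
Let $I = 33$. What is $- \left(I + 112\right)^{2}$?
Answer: $-21025$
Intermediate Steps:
$- \left(I + 112\right)^{2} = - \left(33 + 112\right)^{2} = - 145^{2} = \left(-1\right) 21025 = -21025$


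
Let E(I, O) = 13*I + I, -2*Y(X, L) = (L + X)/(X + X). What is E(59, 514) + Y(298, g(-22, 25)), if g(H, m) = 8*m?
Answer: 492047/596 ≈ 825.58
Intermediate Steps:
Y(X, L) = -(L + X)/(4*X) (Y(X, L) = -(L + X)/(2*(X + X)) = -(L + X)/(2*(2*X)) = -(L + X)*1/(2*X)/2 = -(L + X)/(4*X))
E(I, O) = 14*I
E(59, 514) + Y(298, g(-22, 25)) = 14*59 + (¼)*(-8*25 - 1*298)/298 = 826 + (¼)*(1/298)*(-1*200 - 298) = 826 + (¼)*(1/298)*(-200 - 298) = 826 + (¼)*(1/298)*(-498) = 826 - 249/596 = 492047/596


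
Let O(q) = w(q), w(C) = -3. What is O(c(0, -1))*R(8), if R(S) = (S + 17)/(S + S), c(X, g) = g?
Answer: -75/16 ≈ -4.6875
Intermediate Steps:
R(S) = (17 + S)/(2*S) (R(S) = (17 + S)/((2*S)) = (17 + S)*(1/(2*S)) = (17 + S)/(2*S))
O(q) = -3
O(c(0, -1))*R(8) = -3*(17 + 8)/(2*8) = -3*25/(2*8) = -3*25/16 = -75/16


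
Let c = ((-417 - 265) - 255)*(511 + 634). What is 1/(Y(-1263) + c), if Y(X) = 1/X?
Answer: -1263/1355028496 ≈ -9.3208e-7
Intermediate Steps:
c = -1072865 (c = (-682 - 255)*1145 = -937*1145 = -1072865)
1/(Y(-1263) + c) = 1/(1/(-1263) - 1072865) = 1/(-1/1263 - 1072865) = 1/(-1355028496/1263) = -1263/1355028496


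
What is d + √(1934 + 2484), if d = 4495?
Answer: 4495 + 47*√2 ≈ 4561.5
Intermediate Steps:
d + √(1934 + 2484) = 4495 + √(1934 + 2484) = 4495 + √4418 = 4495 + 47*√2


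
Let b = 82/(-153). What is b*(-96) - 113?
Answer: -3139/51 ≈ -61.549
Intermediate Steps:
b = -82/153 (b = 82*(-1/153) = -82/153 ≈ -0.53595)
b*(-96) - 113 = -82/153*(-96) - 113 = 2624/51 - 113 = -3139/51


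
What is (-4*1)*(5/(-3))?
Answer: 20/3 ≈ 6.6667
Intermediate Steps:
(-4*1)*(5/(-3)) = -20*(-1)/3 = -4*(-5/3) = 20/3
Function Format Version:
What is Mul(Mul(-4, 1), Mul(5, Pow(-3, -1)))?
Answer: Rational(20, 3) ≈ 6.6667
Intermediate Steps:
Mul(Mul(-4, 1), Mul(5, Pow(-3, -1))) = Mul(-4, Mul(5, Rational(-1, 3))) = Mul(-4, Rational(-5, 3)) = Rational(20, 3)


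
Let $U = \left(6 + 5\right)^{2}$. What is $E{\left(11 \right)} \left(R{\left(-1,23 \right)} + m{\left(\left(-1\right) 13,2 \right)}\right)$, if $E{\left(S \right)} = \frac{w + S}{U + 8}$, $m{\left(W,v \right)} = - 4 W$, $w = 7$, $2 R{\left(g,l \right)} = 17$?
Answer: $\frac{363}{43} \approx 8.4419$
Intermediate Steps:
$R{\left(g,l \right)} = \frac{17}{2}$ ($R{\left(g,l \right)} = \frac{1}{2} \cdot 17 = \frac{17}{2}$)
$U = 121$ ($U = 11^{2} = 121$)
$E{\left(S \right)} = \frac{7}{129} + \frac{S}{129}$ ($E{\left(S \right)} = \frac{7 + S}{121 + 8} = \frac{7 + S}{129} = \left(7 + S\right) \frac{1}{129} = \frac{7}{129} + \frac{S}{129}$)
$E{\left(11 \right)} \left(R{\left(-1,23 \right)} + m{\left(\left(-1\right) 13,2 \right)}\right) = \left(\frac{7}{129} + \frac{1}{129} \cdot 11\right) \left(\frac{17}{2} - 4 \left(\left(-1\right) 13\right)\right) = \left(\frac{7}{129} + \frac{11}{129}\right) \left(\frac{17}{2} - -52\right) = \frac{6 \left(\frac{17}{2} + 52\right)}{43} = \frac{6}{43} \cdot \frac{121}{2} = \frac{363}{43}$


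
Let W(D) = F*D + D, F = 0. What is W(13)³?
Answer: 2197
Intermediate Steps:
W(D) = D (W(D) = 0*D + D = 0 + D = D)
W(13)³ = 13³ = 2197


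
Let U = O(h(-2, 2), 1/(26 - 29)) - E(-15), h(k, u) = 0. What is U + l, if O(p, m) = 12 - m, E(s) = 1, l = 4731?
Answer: 14227/3 ≈ 4742.3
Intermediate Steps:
U = 34/3 (U = (12 - 1/(26 - 29)) - 1*1 = (12 - 1/(-3)) - 1 = (12 - 1*(-⅓)) - 1 = (12 + ⅓) - 1 = 37/3 - 1 = 34/3 ≈ 11.333)
U + l = 34/3 + 4731 = 14227/3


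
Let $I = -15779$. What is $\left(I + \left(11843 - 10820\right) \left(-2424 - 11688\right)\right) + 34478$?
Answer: $-14417877$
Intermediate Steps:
$\left(I + \left(11843 - 10820\right) \left(-2424 - 11688\right)\right) + 34478 = \left(-15779 + \left(11843 - 10820\right) \left(-2424 - 11688\right)\right) + 34478 = \left(-15779 + 1023 \left(-14112\right)\right) + 34478 = \left(-15779 - 14436576\right) + 34478 = -14452355 + 34478 = -14417877$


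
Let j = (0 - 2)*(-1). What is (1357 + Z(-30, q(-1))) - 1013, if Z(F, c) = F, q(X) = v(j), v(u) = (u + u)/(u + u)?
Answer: 314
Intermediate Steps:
j = 2 (j = -2*(-1) = 2)
v(u) = 1 (v(u) = (2*u)/((2*u)) = (2*u)*(1/(2*u)) = 1)
q(X) = 1
(1357 + Z(-30, q(-1))) - 1013 = (1357 - 30) - 1013 = 1327 - 1013 = 314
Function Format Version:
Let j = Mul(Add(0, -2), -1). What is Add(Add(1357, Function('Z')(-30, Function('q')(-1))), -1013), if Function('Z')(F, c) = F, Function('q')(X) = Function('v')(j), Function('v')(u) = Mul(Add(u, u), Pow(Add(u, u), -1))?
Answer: 314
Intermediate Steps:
j = 2 (j = Mul(-2, -1) = 2)
Function('v')(u) = 1 (Function('v')(u) = Mul(Mul(2, u), Pow(Mul(2, u), -1)) = Mul(Mul(2, u), Mul(Rational(1, 2), Pow(u, -1))) = 1)
Function('q')(X) = 1
Add(Add(1357, Function('Z')(-30, Function('q')(-1))), -1013) = Add(Add(1357, -30), -1013) = Add(1327, -1013) = 314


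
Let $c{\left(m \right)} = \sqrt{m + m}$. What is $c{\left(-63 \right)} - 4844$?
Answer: $-4844 + 3 i \sqrt{14} \approx -4844.0 + 11.225 i$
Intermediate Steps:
$c{\left(m \right)} = \sqrt{2} \sqrt{m}$ ($c{\left(m \right)} = \sqrt{2 m} = \sqrt{2} \sqrt{m}$)
$c{\left(-63 \right)} - 4844 = \sqrt{2} \sqrt{-63} - 4844 = \sqrt{2} \cdot 3 i \sqrt{7} - 4844 = 3 i \sqrt{14} - 4844 = -4844 + 3 i \sqrt{14}$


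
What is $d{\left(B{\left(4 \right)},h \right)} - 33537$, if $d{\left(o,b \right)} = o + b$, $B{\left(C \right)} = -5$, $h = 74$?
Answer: $-33468$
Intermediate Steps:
$d{\left(o,b \right)} = b + o$
$d{\left(B{\left(4 \right)},h \right)} - 33537 = \left(74 - 5\right) - 33537 = 69 - 33537 = -33468$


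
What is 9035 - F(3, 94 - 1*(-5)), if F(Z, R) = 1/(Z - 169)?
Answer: 1499811/166 ≈ 9035.0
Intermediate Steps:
F(Z, R) = 1/(-169 + Z)
9035 - F(3, 94 - 1*(-5)) = 9035 - 1/(-169 + 3) = 9035 - 1/(-166) = 9035 - 1*(-1/166) = 9035 + 1/166 = 1499811/166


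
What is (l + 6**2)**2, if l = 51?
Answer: 7569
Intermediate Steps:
(l + 6**2)**2 = (51 + 6**2)**2 = (51 + 36)**2 = 87**2 = 7569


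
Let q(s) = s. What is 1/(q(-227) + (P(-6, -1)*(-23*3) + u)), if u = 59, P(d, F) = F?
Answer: -1/99 ≈ -0.010101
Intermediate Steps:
1/(q(-227) + (P(-6, -1)*(-23*3) + u)) = 1/(-227 + (-(-23)*3 + 59)) = 1/(-227 + (-1*(-69) + 59)) = 1/(-227 + (69 + 59)) = 1/(-227 + 128) = 1/(-99) = -1/99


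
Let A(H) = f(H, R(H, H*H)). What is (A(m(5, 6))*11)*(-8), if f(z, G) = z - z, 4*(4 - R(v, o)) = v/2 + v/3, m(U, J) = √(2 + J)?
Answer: 0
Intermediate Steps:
R(v, o) = 4 - 5*v/24 (R(v, o) = 4 - (v/2 + v/3)/4 = 4 - 5*v/24)
f(z, G) = 0
A(H) = 0
(A(m(5, 6))*11)*(-8) = (0*11)*(-8) = 0*(-8) = 0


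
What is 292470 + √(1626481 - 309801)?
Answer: 292470 + 2*√329170 ≈ 2.9362e+5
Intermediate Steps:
292470 + √(1626481 - 309801) = 292470 + √1316680 = 292470 + 2*√329170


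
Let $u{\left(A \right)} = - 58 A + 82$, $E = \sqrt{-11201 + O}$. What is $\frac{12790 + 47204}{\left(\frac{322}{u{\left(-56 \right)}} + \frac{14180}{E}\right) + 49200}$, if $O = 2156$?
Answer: $\frac{548247996738597870}{449613330830402707} + \frac{52408292646600 i \sqrt{1005}}{449613330830402707} \approx 1.2194 + 0.0036952 i$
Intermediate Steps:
$E = 3 i \sqrt{1005}$ ($E = \sqrt{-11201 + 2156} = \sqrt{-9045} = 3 i \sqrt{1005} \approx 95.105 i$)
$u{\left(A \right)} = 82 - 58 A$
$\frac{12790 + 47204}{\left(\frac{322}{u{\left(-56 \right)}} + \frac{14180}{E}\right) + 49200} = \frac{12790 + 47204}{\left(\frac{322}{82 - -3248} + \frac{14180}{3 i \sqrt{1005}}\right) + 49200} = \frac{59994}{\left(\frac{322}{82 + 3248} + 14180 \left(- \frac{i \sqrt{1005}}{3015}\right)\right) + 49200} = \frac{59994}{\left(\frac{322}{3330} - \frac{2836 i \sqrt{1005}}{603}\right) + 49200} = \frac{59994}{\left(322 \cdot \frac{1}{3330} - \frac{2836 i \sqrt{1005}}{603}\right) + 49200} = \frac{59994}{\left(\frac{161}{1665} - \frac{2836 i \sqrt{1005}}{603}\right) + 49200} = \frac{59994}{\frac{81918161}{1665} - \frac{2836 i \sqrt{1005}}{603}}$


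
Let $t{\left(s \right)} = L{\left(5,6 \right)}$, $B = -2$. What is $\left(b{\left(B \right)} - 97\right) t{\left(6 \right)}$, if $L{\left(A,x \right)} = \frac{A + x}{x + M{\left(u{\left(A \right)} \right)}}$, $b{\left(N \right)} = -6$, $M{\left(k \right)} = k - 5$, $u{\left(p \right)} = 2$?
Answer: $- \frac{1133}{3} \approx -377.67$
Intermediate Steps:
$M{\left(k \right)} = -5 + k$
$L{\left(A,x \right)} = \frac{A + x}{-3 + x}$ ($L{\left(A,x \right)} = \frac{A + x}{x + \left(-5 + 2\right)} = \frac{A + x}{x - 3} = \frac{A + x}{-3 + x}$)
$t{\left(s \right)} = \frac{11}{3}$ ($t{\left(s \right)} = \frac{5 + 6}{-3 + 6} = \frac{1}{3} \cdot 11 = \frac{11}{3}$)
$\left(b{\left(B \right)} - 97\right) t{\left(6 \right)} = \left(-6 - 97\right) \frac{11}{3} = \left(-103\right) \frac{11}{3} = - \frac{1133}{3}$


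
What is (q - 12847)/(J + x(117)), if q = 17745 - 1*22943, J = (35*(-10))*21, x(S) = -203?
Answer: 18045/7553 ≈ 2.3891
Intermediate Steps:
J = -7350 (J = -350*21 = -7350)
q = -5198 (q = 17745 - 22943 = -5198)
(q - 12847)/(J + x(117)) = (-5198 - 12847)/(-7350 - 203) = -18045/(-7553) = -18045*(-1/7553) = 18045/7553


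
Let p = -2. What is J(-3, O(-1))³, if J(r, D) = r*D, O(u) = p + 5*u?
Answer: 9261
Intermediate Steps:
O(u) = -2 + 5*u
J(r, D) = D*r
J(-3, O(-1))³ = ((-2 + 5*(-1))*(-3))³ = ((-2 - 5)*(-3))³ = (-7*(-3))³ = 21³ = 9261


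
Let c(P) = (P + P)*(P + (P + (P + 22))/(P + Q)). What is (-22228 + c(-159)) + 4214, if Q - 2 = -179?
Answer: 225875/7 ≈ 32268.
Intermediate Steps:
Q = -177 (Q = 2 - 179 = -177)
c(P) = 2*P*(P + (22 + 2*P)/(-177 + P)) (c(P) = (P + P)*(P + (P + (P + 22))/(P - 177)) = (2*P)*(P + (P + (22 + P))/(-177 + P)) = (2*P)*(P + (22 + 2*P)/(-177 + P)) = 2*P*(P + (22 + 2*P)/(-177 + P)))
(-22228 + c(-159)) + 4214 = (-22228 + 2*(-159)*(22 + (-159)² - 175*(-159))/(-177 - 159)) + 4214 = (-22228 + 2*(-159)*(22 + 25281 + 27825)/(-336)) + 4214 = (-22228 + 2*(-159)*(-1/336)*53128) + 4214 = (-22228 + 351973/7) + 4214 = 196377/7 + 4214 = 225875/7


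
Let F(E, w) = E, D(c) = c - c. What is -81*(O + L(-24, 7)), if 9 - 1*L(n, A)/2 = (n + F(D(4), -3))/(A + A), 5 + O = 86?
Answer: -58077/7 ≈ -8296.7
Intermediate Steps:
O = 81 (O = -5 + 86 = 81)
D(c) = 0
L(n, A) = 18 - n/A (L(n, A) = 18 - 2*(n + 0)/(A + A) = 18 - 2*n/(2*A) = 18 - 2*n*1/(2*A) = 18 - n/A)
-81*(O + L(-24, 7)) = -81*(81 + (18 - 1*(-24)/7)) = -81*(81 + (18 - 1*(-24)*⅐)) = -81*(81 + (18 + 24/7)) = -81*(81 + 150/7) = -81*717/7 = -58077/7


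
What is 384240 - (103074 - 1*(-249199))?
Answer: 31967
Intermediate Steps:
384240 - (103074 - 1*(-249199)) = 384240 - (103074 + 249199) = 384240 - 1*352273 = 384240 - 352273 = 31967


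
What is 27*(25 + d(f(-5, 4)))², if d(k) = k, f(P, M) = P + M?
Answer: 15552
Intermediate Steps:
f(P, M) = M + P
27*(25 + d(f(-5, 4)))² = 27*(25 + (4 - 5))² = 27*(25 - 1)² = 27*24² = 27*576 = 15552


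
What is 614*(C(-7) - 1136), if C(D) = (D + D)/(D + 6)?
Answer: -688908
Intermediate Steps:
C(D) = 2*D/(6 + D) (C(D) = (2*D)/(6 + D) = 2*D/(6 + D))
614*(C(-7) - 1136) = 614*(2*(-7)/(6 - 7) - 1136) = 614*(2*(-7)/(-1) - 1136) = 614*(2*(-7)*(-1) - 1136) = 614*(14 - 1136) = 614*(-1122) = -688908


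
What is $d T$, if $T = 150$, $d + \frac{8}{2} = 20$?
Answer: $2400$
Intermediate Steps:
$d = 16$ ($d = -4 + 20 = 16$)
$d T = 16 \cdot 150 = 2400$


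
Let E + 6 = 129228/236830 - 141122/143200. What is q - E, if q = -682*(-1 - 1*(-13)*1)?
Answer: -1260610152247/154154800 ≈ -8177.6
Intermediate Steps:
E = -992730953/154154800 (E = -6 + (129228/236830 - 141122/143200) = -6 + (129228*(1/236830) - 141122*1/143200) = -6 + (5874/10765 - 70561/71600) = -6 - 67802153/154154800 = -992730953/154154800 ≈ -6.4398)
q = -8184 (q = -682*(-1 + 13*1) = -682*(-1 + 13) = -682*12 = -8184)
q - E = -8184 - 1*(-992730953/154154800) = -8184 + 992730953/154154800 = -1260610152247/154154800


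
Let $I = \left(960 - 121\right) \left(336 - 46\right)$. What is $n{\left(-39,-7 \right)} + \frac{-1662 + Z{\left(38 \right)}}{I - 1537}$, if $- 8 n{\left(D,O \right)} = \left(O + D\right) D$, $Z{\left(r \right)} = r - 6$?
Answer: $- \frac{216876901}{967092} \approx -224.26$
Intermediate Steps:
$I = 243310$ ($I = 839 \cdot 290 = 243310$)
$Z{\left(r \right)} = -6 + r$
$n{\left(D,O \right)} = - \frac{D \left(D + O\right)}{8}$ ($n{\left(D,O \right)} = - \frac{\left(O + D\right) D}{8} = - \frac{\left(D + O\right) D}{8} = - \frac{D \left(D + O\right)}{8}$)
$n{\left(-39,-7 \right)} + \frac{-1662 + Z{\left(38 \right)}}{I - 1537} = \left(- \frac{1}{8}\right) \left(-39\right) \left(-39 - 7\right) + \frac{-1662 + \left(-6 + 38\right)}{243310 - 1537} = \left(- \frac{1}{8}\right) \left(-39\right) \left(-46\right) + \frac{-1662 + 32}{241773} = - \frac{897}{4} - \frac{1630}{241773} = - \frac{216876901}{967092}$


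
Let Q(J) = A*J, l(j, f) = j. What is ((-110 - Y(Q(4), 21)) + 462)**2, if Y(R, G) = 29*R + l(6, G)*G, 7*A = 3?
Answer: 1522756/49 ≈ 31077.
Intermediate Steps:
A = 3/7 (A = (1/7)*3 = 3/7 ≈ 0.42857)
Q(J) = 3*J/7
Y(R, G) = 6*G + 29*R (Y(R, G) = 29*R + 6*G = 6*G + 29*R)
((-110 - Y(Q(4), 21)) + 462)**2 = ((-110 - (6*21 + 29*((3/7)*4))) + 462)**2 = ((-110 - (126 + 29*(12/7))) + 462)**2 = ((-110 - (126 + 348/7)) + 462)**2 = ((-110 - 1*1230/7) + 462)**2 = ((-110 - 1230/7) + 462)**2 = (-2000/7 + 462)**2 = (1234/7)**2 = 1522756/49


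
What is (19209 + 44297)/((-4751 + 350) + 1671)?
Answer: -31753/1365 ≈ -23.262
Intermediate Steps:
(19209 + 44297)/((-4751 + 350) + 1671) = 63506/(-4401 + 1671) = 63506/(-2730) = 63506*(-1/2730) = -31753/1365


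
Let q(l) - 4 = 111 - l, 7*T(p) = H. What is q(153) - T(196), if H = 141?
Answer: -407/7 ≈ -58.143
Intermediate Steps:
T(p) = 141/7 (T(p) = (⅐)*141 = 141/7)
q(l) = 115 - l (q(l) = 4 + (111 - l) = 115 - l)
q(153) - T(196) = (115 - 1*153) - 1*141/7 = (115 - 153) - 141/7 = -38 - 141/7 = -407/7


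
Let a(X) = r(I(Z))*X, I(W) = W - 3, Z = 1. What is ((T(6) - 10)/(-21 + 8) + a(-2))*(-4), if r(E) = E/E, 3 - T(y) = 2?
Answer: 68/13 ≈ 5.2308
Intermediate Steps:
I(W) = -3 + W
T(y) = 1 (T(y) = 3 - 1*2 = 3 - 2 = 1)
r(E) = 1
a(X) = X (a(X) = 1*X = X)
((T(6) - 10)/(-21 + 8) + a(-2))*(-4) = ((1 - 10)/(-21 + 8) - 2)*(-4) = (-9/(-13) - 2)*(-4) = (-9*(-1/13) - 2)*(-4) = (9/13 - 2)*(-4) = -17/13*(-4) = 68/13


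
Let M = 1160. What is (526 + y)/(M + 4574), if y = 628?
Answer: 577/2867 ≈ 0.20126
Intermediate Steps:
(526 + y)/(M + 4574) = (526 + 628)/(1160 + 4574) = 1154/5734 = 1154*(1/5734) = 577/2867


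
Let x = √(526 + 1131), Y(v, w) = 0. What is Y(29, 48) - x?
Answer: -√1657 ≈ -40.706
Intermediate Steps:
x = √1657 ≈ 40.706
Y(29, 48) - x = 0 - √1657 = -√1657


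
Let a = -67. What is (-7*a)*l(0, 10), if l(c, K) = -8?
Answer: -3752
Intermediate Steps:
(-7*a)*l(0, 10) = -7*(-67)*(-8) = 469*(-8) = -3752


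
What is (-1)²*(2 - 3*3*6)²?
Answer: 2704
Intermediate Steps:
(-1)²*(2 - 3*3*6)² = 1*(2 - 9*6)² = 1*(2 - 54)² = 1*(-52)² = 1*2704 = 2704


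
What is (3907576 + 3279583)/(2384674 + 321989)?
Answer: 7187159/2706663 ≈ 2.6554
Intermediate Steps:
(3907576 + 3279583)/(2384674 + 321989) = 7187159/2706663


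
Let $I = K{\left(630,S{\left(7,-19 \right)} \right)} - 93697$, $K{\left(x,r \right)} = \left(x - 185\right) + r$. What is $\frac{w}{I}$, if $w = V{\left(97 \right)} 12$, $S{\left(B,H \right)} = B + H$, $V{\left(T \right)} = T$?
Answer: $- \frac{97}{7772} \approx -0.012481$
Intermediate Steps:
$K{\left(x,r \right)} = -185 + r + x$ ($K{\left(x,r \right)} = \left(-185 + x\right) + r = -185 + r + x$)
$I = -93264$ ($I = \left(-185 + \left(7 - 19\right) + 630\right) - 93697 = \left(-185 - 12 + 630\right) - 93697 = 433 - 93697 = -93264$)
$w = 1164$ ($w = 97 \cdot 12 = 1164$)
$\frac{w}{I} = \frac{1164}{-93264} = 1164 \left(- \frac{1}{93264}\right) = - \frac{97}{7772}$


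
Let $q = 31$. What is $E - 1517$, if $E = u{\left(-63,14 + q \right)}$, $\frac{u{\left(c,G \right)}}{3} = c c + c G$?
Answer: $1885$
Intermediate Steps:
$u{\left(c,G \right)} = 3 c^{2} + 3 G c$ ($u{\left(c,G \right)} = 3 \left(c c + c G\right) = 3 \left(c^{2} + G c\right) = 3 c^{2} + 3 G c$)
$E = 3402$ ($E = 3 \left(-63\right) \left(\left(14 + 31\right) - 63\right) = 3 \left(-63\right) \left(45 - 63\right) = 3 \left(-63\right) \left(-18\right) = 3402$)
$E - 1517 = 3402 - 1517 = 1885$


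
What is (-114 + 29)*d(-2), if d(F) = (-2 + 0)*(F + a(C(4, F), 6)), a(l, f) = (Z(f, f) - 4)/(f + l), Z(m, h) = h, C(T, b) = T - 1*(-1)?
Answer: -3400/11 ≈ -309.09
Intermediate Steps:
C(T, b) = 1 + T (C(T, b) = T + 1 = 1 + T)
a(l, f) = (-4 + f)/(f + l) (a(l, f) = (f - 4)/(f + l) = (-4 + f)/(f + l))
d(F) = -4/11 - 2*F (d(F) = (-2 + 0)*(F + (-4 + 6)/(6 + (1 + 4))) = -2*(F + 2/(6 + 5)) = -2*(F + 2/11) = -2*(2/11 + F) = -4/11 - 2*F)
(-114 + 29)*d(-2) = (-114 + 29)*(-4/11 - 2*(-2)) = -85*(-4/11 + 4) = -85*40/11 = -3400/11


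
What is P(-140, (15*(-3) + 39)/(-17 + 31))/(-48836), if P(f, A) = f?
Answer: 35/12209 ≈ 0.0028667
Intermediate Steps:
P(-140, (15*(-3) + 39)/(-17 + 31))/(-48836) = -140/(-48836) = -140*(-1/48836) = 35/12209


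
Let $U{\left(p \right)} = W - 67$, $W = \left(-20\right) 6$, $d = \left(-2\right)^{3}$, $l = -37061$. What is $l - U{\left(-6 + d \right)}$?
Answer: $-36874$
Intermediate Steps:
$d = -8$
$W = -120$
$U{\left(p \right)} = -187$ ($U{\left(p \right)} = -120 - 67 = -187$)
$l - U{\left(-6 + d \right)} = -37061 - -187 = -37061 + 187 = -36874$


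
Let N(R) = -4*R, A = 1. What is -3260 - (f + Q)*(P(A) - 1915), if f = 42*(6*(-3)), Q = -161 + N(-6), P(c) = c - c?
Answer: -1713355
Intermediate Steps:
P(c) = 0
Q = -137 (Q = -161 - 4*(-6) = -161 + 24 = -137)
f = -756 (f = 42*(-18) = -756)
-3260 - (f + Q)*(P(A) - 1915) = -3260 - (-756 - 137)*(0 - 1915) = -3260 - (-893)*(-1915) = -3260 - 1*1710095 = -3260 - 1710095 = -1713355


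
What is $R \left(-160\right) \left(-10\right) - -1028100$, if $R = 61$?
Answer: $1125700$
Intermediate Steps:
$R \left(-160\right) \left(-10\right) - -1028100 = 61 \left(-160\right) \left(-10\right) - -1028100 = \left(-9760\right) \left(-10\right) + 1028100 = 97600 + 1028100 = 1125700$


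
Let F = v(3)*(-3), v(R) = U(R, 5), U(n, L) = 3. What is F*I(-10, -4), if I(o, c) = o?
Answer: 90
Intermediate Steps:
v(R) = 3
F = -9 (F = 3*(-3) = -9)
F*I(-10, -4) = -9*(-10) = 90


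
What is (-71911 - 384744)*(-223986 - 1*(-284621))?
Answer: -27689275925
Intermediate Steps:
(-71911 - 384744)*(-223986 - 1*(-284621)) = -456655*(-223986 + 284621) = -456655*60635 = -27689275925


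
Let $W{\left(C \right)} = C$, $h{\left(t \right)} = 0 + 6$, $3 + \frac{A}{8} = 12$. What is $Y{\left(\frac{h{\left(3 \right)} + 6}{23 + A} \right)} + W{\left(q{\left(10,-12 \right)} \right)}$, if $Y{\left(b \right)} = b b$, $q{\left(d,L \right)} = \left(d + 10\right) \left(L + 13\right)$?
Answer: $\frac{180644}{9025} \approx 20.016$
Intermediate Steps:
$A = 72$ ($A = -24 + 8 \cdot 12 = -24 + 96 = 72$)
$h{\left(t \right)} = 6$
$q{\left(d,L \right)} = \left(10 + d\right) \left(13 + L\right)$
$Y{\left(b \right)} = b^{2}$
$Y{\left(\frac{h{\left(3 \right)} + 6}{23 + A} \right)} + W{\left(q{\left(10,-12 \right)} \right)} = \left(\frac{6 + 6}{23 + 72}\right)^{2} + \left(130 + 10 \left(-12\right) + 13 \cdot 10 - 120\right) = \left(\frac{12}{95}\right)^{2} + \left(130 - 120 + 130 - 120\right) = \left(12 \cdot \frac{1}{95}\right)^{2} + 20 = \left(\frac{12}{95}\right)^{2} + 20 = \frac{144}{9025} + 20 = \frac{180644}{9025}$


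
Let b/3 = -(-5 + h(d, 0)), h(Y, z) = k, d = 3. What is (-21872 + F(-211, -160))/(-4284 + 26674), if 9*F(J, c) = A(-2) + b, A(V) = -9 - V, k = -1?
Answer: -196837/201510 ≈ -0.97681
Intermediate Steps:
h(Y, z) = -1
b = 18 (b = 3*(-(-5 - 1)) = 3*(-1*(-6)) = 3*6 = 18)
F(J, c) = 11/9 (F(J, c) = ((-9 - 1*(-2)) + 18)/9 = ((-9 + 2) + 18)/9 = (-7 + 18)/9 = (⅑)*11 = 11/9)
(-21872 + F(-211, -160))/(-4284 + 26674) = (-21872 + 11/9)/(-4284 + 26674) = -196837/9/22390 = -196837/9*1/22390 = -196837/201510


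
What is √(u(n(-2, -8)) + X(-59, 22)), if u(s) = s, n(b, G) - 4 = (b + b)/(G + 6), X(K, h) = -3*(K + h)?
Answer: 3*√13 ≈ 10.817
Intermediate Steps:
X(K, h) = -3*K - 3*h
n(b, G) = 4 + 2*b/(6 + G) (n(b, G) = 4 + (b + b)/(G + 6) = 4 + (2*b)/(6 + G) = 4 + 2*b/(6 + G))
√(u(n(-2, -8)) + X(-59, 22)) = √(2*(12 - 2 + 2*(-8))/(6 - 8) + (-3*(-59) - 3*22)) = √(2*(12 - 2 - 16)/(-2) + (177 - 66)) = √(2*(-½)*(-6) + 111) = √(6 + 111) = √117 = 3*√13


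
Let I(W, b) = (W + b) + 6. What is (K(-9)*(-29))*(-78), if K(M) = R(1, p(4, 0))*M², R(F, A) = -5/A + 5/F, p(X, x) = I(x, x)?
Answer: 763425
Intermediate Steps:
I(W, b) = 6 + W + b
p(X, x) = 6 + 2*x (p(X, x) = 6 + x + x = 6 + 2*x)
K(M) = 25*M²/6 (K(M) = (-5/(6 + 2*0) + 5/1)*M² = (-5/(6 + 0) + 5*1)*M² = (-5/6 + 5)*M² = (-5*⅙ + 5)*M² = (-⅚ + 5)*M² = 25*M²/6)
(K(-9)*(-29))*(-78) = (((25/6)*(-9)²)*(-29))*(-78) = (((25/6)*81)*(-29))*(-78) = ((675/2)*(-29))*(-78) = -19575/2*(-78) = 763425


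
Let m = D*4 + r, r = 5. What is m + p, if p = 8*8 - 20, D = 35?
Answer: 189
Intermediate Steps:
m = 145 (m = 35*4 + 5 = 140 + 5 = 145)
p = 44 (p = 64 - 20 = 44)
m + p = 145 + 44 = 189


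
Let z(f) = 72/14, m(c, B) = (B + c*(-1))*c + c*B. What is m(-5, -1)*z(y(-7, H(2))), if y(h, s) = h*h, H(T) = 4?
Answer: -540/7 ≈ -77.143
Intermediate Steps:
m(c, B) = B*c + c*(B - c) (m(c, B) = (B - c)*c + B*c = c*(B - c) + B*c = B*c + c*(B - c))
y(h, s) = h**2
z(f) = 36/7 (z(f) = 72*(1/14) = 36/7)
m(-5, -1)*z(y(-7, H(2))) = -5*(-1*(-5) + 2*(-1))*(36/7) = -5*(5 - 2)*(36/7) = -5*3*(36/7) = -15*36/7 = -540/7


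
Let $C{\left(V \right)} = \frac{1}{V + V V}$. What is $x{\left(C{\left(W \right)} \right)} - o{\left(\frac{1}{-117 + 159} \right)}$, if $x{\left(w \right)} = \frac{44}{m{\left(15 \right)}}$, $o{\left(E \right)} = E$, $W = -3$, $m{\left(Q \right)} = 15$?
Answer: $\frac{611}{210} \approx 2.9095$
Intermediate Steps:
$C{\left(V \right)} = \frac{1}{V + V^{2}}$
$x{\left(w \right)} = \frac{44}{15}$
$x{\left(C{\left(W \right)} \right)} - o{\left(\frac{1}{-117 + 159} \right)} = \frac{44}{15} - \frac{1}{-117 + 159} = \frac{44}{15} - \frac{1}{42} = \frac{611}{210}$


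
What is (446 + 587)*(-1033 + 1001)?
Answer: -33056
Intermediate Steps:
(446 + 587)*(-1033 + 1001) = 1033*(-32) = -33056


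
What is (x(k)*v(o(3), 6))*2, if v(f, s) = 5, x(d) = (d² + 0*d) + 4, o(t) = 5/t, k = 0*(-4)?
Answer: 40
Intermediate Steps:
k = 0
x(d) = 4 + d² (x(d) = (d² + 0) + 4 = d² + 4 = 4 + d²)
(x(k)*v(o(3), 6))*2 = ((4 + 0²)*5)*2 = ((4 + 0)*5)*2 = (4*5)*2 = 20*2 = 40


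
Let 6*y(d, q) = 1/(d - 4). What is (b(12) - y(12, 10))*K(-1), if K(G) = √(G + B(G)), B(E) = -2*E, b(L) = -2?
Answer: -97/48 ≈ -2.0208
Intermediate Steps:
y(d, q) = 1/(6*(-4 + d)) (y(d, q) = 1/(6*(d - 4)) = 1/(6*(-4 + d)))
K(G) = √(-G) (K(G) = √(G - 2*G) = √(-G))
(b(12) - y(12, 10))*K(-1) = (-2 - 1/(6*(-4 + 12)))*√(-1*(-1)) = (-2 - 1/(6*8))*√1 = (-2 - 1/(6*8))*1 = (-2 - 1*1/48)*1 = (-2 - 1/48)*1 = -97/48*1 = -97/48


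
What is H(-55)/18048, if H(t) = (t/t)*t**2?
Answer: 3025/18048 ≈ 0.16761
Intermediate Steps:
H(t) = t**2 (H(t) = 1*t**2 = t**2)
H(-55)/18048 = (-55)**2/18048 = 3025*(1/18048) = 3025/18048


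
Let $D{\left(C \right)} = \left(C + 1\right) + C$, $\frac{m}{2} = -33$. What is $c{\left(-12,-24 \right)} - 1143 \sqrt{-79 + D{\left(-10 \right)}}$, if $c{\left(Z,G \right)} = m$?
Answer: $-66 - 8001 i \sqrt{2} \approx -66.0 - 11315.0 i$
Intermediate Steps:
$m = -66$ ($m = 2 \left(-33\right) = -66$)
$D{\left(C \right)} = 1 + 2 C$ ($D{\left(C \right)} = \left(1 + C\right) + C = 1 + 2 C$)
$c{\left(Z,G \right)} = -66$
$c{\left(-12,-24 \right)} - 1143 \sqrt{-79 + D{\left(-10 \right)}} = -66 - 1143 \sqrt{-79 + \left(1 + 2 \left(-10\right)\right)} = -66 - 1143 \sqrt{-79 + \left(1 - 20\right)} = -66 - 1143 \sqrt{-79 - 19} = -66 - 1143 \sqrt{-98} = -66 - 1143 \cdot 7 i \sqrt{2} = -66 - 8001 i \sqrt{2}$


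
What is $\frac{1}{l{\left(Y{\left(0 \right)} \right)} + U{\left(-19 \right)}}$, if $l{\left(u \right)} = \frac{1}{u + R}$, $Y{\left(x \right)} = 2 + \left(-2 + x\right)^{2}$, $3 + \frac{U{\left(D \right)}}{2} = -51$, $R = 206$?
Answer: $- \frac{212}{22895} \approx -0.0092597$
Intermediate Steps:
$U{\left(D \right)} = -108$ ($U{\left(D \right)} = -6 + 2 \left(-51\right) = -6 - 102 = -108$)
$l{\left(u \right)} = \frac{1}{206 + u}$ ($l{\left(u \right)} = \frac{1}{u + 206} = \frac{1}{206 + u}$)
$\frac{1}{l{\left(Y{\left(0 \right)} \right)} + U{\left(-19 \right)}} = \frac{1}{\frac{1}{206 + \left(2 + \left(-2 + 0\right)^{2}\right)} - 108} = \frac{1}{\frac{1}{206 + \left(2 + \left(-2\right)^{2}\right)} - 108} = \frac{1}{\frac{1}{206 + \left(2 + 4\right)} - 108} = \frac{1}{\frac{1}{206 + 6} - 108} = \frac{1}{\frac{1}{212} - 108} = \frac{1}{- \frac{22895}{212}} = - \frac{212}{22895}$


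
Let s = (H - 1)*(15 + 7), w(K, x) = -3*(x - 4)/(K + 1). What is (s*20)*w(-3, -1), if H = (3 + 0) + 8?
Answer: -33000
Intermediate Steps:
H = 11 (H = 3 + 8 = 11)
w(K, x) = -3*(-4 + x)/(1 + K)
s = 220 (s = (11 - 1)*(15 + 7) = 10*22 = 220)
(s*20)*w(-3, -1) = (220*20)*(3*(4 - 1*(-1))/(1 - 3)) = 4400*(3*(4 + 1)/(-2)) = 4400*(3*(-1/2)*5) = 4400*(-15/2) = -33000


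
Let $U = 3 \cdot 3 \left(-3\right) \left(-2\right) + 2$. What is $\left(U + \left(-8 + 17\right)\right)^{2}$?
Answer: $4225$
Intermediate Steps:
$U = 56$ ($U = 9 \left(-3\right) \left(-2\right) + 2 = \left(-27\right) \left(-2\right) + 2 = 54 + 2 = 56$)
$\left(U + \left(-8 + 17\right)\right)^{2} = \left(56 + \left(-8 + 17\right)\right)^{2} = \left(56 + 9\right)^{2} = 65^{2} = 4225$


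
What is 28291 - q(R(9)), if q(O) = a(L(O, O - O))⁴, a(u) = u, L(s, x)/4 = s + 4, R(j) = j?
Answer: -7283325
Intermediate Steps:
L(s, x) = 16 + 4*s (L(s, x) = 4*(s + 4) = 4*(4 + s) = 16 + 4*s)
q(O) = (16 + 4*O)⁴
28291 - q(R(9)) = 28291 - 256*(4 + 9)⁴ = 28291 - 256*13⁴ = 28291 - 256*28561 = 28291 - 1*7311616 = 28291 - 7311616 = -7283325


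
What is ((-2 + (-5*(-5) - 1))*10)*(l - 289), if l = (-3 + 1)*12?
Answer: -68860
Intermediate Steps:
l = -24 (l = -2*12 = -24)
((-2 + (-5*(-5) - 1))*10)*(l - 289) = ((-2 + (-5*(-5) - 1))*10)*(-24 - 289) = ((-2 + (25 - 1))*10)*(-313) = ((-2 + 24)*10)*(-313) = (22*10)*(-313) = 220*(-313) = -68860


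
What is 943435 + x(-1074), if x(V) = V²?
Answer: 2096911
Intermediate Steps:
943435 + x(-1074) = 943435 + (-1074)² = 943435 + 1153476 = 2096911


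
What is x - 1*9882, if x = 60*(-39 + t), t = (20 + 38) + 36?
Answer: -6582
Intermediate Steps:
t = 94 (t = 58 + 36 = 94)
x = 3300 (x = 60*(-39 + 94) = 60*55 = 3300)
x - 1*9882 = 3300 - 1*9882 = 3300 - 9882 = -6582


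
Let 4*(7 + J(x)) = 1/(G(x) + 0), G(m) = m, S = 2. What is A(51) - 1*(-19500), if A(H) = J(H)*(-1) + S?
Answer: 3979835/204 ≈ 19509.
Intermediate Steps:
J(x) = -7 + 1/(4*x) (J(x) = -7 + 1/(4*(x + 0)) = -7 + 1/(4*x))
A(H) = 9 - 1/(4*H) (A(H) = (-7 + 1/(4*H))*(-1) + 2 = (7 - 1/(4*H)) + 2 = 9 - 1/(4*H))
A(51) - 1*(-19500) = (9 - ¼/51) - 1*(-19500) = (9 - ¼*1/51) + 19500 = (9 - 1/204) + 19500 = 1835/204 + 19500 = 3979835/204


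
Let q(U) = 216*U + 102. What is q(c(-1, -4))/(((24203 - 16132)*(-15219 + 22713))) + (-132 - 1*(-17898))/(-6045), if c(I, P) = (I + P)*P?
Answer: -59696295983/20312568185 ≈ -2.9389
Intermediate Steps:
c(I, P) = P*(I + P)
q(U) = 102 + 216*U
q(c(-1, -4))/(((24203 - 16132)*(-15219 + 22713))) + (-132 - 1*(-17898))/(-6045) = (102 + 216*(-4*(-1 - 4)))/(((24203 - 16132)*(-15219 + 22713))) + (-132 - 1*(-17898))/(-6045) = (102 + 216*(-4*(-5)))/((8071*7494)) + (-132 + 17898)*(-1/6045) = (102 + 216*20)/60484074 + 17766*(-1/6045) = (102 + 4320)*(1/60484074) - 5922/2015 = 4422*(1/60484074) - 5922/2015 = 737/10080679 - 5922/2015 = -59696295983/20312568185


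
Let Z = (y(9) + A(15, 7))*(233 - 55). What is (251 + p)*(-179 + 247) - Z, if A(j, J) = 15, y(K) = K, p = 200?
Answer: 26396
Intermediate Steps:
Z = 4272 (Z = (9 + 15)*(233 - 55) = 24*178 = 4272)
(251 + p)*(-179 + 247) - Z = (251 + 200)*(-179 + 247) - 1*4272 = 451*68 - 4272 = 30668 - 4272 = 26396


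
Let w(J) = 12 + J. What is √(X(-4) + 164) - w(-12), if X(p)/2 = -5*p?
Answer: 2*√51 ≈ 14.283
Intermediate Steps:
X(p) = -10*p (X(p) = 2*(-5*p) = -10*p)
√(X(-4) + 164) - w(-12) = √(-10*(-4) + 164) - (12 - 12) = √(40 + 164) - 1*0 = √204 + 0 = 2*√51 + 0 = 2*√51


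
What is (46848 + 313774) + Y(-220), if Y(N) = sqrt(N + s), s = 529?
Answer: 360622 + sqrt(309) ≈ 3.6064e+5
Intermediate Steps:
Y(N) = sqrt(529 + N) (Y(N) = sqrt(N + 529) = sqrt(529 + N))
(46848 + 313774) + Y(-220) = (46848 + 313774) + sqrt(529 - 220) = 360622 + sqrt(309)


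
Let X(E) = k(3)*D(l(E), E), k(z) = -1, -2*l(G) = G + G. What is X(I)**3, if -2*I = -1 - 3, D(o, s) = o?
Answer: 8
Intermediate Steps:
l(G) = -G (l(G) = -(G + G)/2 = -G)
I = 2 (I = -(-1 - 3)/2 = -1/2*(-4) = 2)
X(E) = E (X(E) = -(-1)*E = E)
X(I)**3 = 2**3 = 8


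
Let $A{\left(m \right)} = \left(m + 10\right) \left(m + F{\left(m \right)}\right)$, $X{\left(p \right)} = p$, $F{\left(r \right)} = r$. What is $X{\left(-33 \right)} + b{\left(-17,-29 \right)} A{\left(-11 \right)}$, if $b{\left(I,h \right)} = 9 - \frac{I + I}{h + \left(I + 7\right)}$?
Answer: $\frac{5687}{39} \approx 145.82$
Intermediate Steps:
$A{\left(m \right)} = 2 m \left(10 + m\right)$ ($A{\left(m \right)} = \left(m + 10\right) \left(m + m\right) = \left(10 + m\right) 2 m = 2 m \left(10 + m\right)$)
$b{\left(I,h \right)} = 9 - \frac{2 I}{7 + I + h}$ ($b{\left(I,h \right)} = 9 - \frac{2 I}{h + \left(7 + I\right)} = 9 - \frac{2 I}{7 + I + h}$)
$X{\left(-33 \right)} + b{\left(-17,-29 \right)} A{\left(-11 \right)} = -33 + \frac{63 + 7 \left(-17\right) + 9 \left(-29\right)}{7 - 17 - 29} \cdot 2 \left(-11\right) \left(10 - 11\right) = -33 + \frac{63 - 119 - 261}{-39} \cdot 2 \left(-11\right) \left(-1\right) = -33 + \left(- \frac{1}{39}\right) \left(-317\right) 22 = -33 + \frac{317}{39} \cdot 22 = -33 + \frac{6974}{39} = \frac{5687}{39}$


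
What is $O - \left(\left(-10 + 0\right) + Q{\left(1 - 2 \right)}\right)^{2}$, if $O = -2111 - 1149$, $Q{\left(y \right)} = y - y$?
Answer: $-3360$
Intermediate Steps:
$Q{\left(y \right)} = 0$
$O = -3260$ ($O = -2111 - 1149 = -3260$)
$O - \left(\left(-10 + 0\right) + Q{\left(1 - 2 \right)}\right)^{2} = -3260 - \left(\left(-10 + 0\right) + 0\right)^{2} = -3260 - \left(-10 + 0\right)^{2} = -3260 - \left(-10\right)^{2} = -3260 - 100 = -3360$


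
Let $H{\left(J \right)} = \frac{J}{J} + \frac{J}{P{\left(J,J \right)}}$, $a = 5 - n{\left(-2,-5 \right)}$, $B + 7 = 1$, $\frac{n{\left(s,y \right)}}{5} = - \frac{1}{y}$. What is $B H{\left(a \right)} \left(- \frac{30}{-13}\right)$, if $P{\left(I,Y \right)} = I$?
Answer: $- \frac{360}{13} \approx -27.692$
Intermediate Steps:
$n{\left(s,y \right)} = - \frac{5}{y}$ ($n{\left(s,y \right)} = 5 \left(- \frac{1}{y}\right) = - \frac{5}{y}$)
$B = -6$ ($B = -7 + 1 = -6$)
$a = 4$ ($a = 5 - - \frac{5}{-5} = 5 - \left(-5\right) \left(- \frac{1}{5}\right) = 5 - 1 = 4$)
$H{\left(J \right)} = 2$ ($H{\left(J \right)} = \frac{J}{J} + \frac{J}{J} = 1 + 1 = 2$)
$B H{\left(a \right)} \left(- \frac{30}{-13}\right) = \left(-6\right) 2 \left(- \frac{30}{-13}\right) = - 12 \left(\left(-30\right) \left(- \frac{1}{13}\right)\right) = \left(-12\right) \frac{30}{13} = - \frac{360}{13}$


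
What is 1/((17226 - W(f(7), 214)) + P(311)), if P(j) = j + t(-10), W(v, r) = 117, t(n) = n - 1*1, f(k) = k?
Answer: 1/17409 ≈ 5.7442e-5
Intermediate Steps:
t(n) = -1 + n (t(n) = n - 1 = -1 + n)
P(j) = -11 + j (P(j) = j + (-1 - 10) = j - 11 = -11 + j)
1/((17226 - W(f(7), 214)) + P(311)) = 1/((17226 - 1*117) + (-11 + 311)) = 1/((17226 - 117) + 300) = 1/(17109 + 300) = 1/17409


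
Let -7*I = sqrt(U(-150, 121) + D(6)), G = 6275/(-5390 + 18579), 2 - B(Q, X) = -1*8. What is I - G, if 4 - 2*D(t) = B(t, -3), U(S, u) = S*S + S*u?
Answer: -6275/13189 - 3*sqrt(483)/7 ≈ -9.8946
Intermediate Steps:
U(S, u) = S**2 + S*u
B(Q, X) = 10 (B(Q, X) = 2 - (-1)*8 = 2 - 1*(-8) = 2 + 8 = 10)
D(t) = -3 (D(t) = 2 - 1/2*10 = 2 - 5 = -3)
G = 6275/13189 ≈ 0.47578
I = -3*sqrt(483)/7 (I = -sqrt(-150*(-150 + 121) - 3)/7 = -sqrt(-150*(-29) - 3)/7 = -sqrt(4350 - 3)/7 = -3*sqrt(483)/7 ≈ -9.4188)
I - G = -3*sqrt(483)/7 - 1*6275/13189 = -3*sqrt(483)/7 - 6275/13189 = -6275/13189 - 3*sqrt(483)/7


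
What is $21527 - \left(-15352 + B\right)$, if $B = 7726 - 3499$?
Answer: $32652$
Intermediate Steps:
$B = 4227$
$21527 - \left(-15352 + B\right) = 21527 - \left(-15352 + 4227\right) = 21527 - -11125 = 21527 + 11125 = 32652$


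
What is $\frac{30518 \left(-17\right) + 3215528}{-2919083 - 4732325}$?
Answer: $- \frac{1348361}{3825704} \approx -0.35245$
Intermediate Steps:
$\frac{30518 \left(-17\right) + 3215528}{-2919083 - 4732325} = \frac{-518806 + 3215528}{-7651408} = 2696722 \left(- \frac{1}{7651408}\right) = - \frac{1348361}{3825704}$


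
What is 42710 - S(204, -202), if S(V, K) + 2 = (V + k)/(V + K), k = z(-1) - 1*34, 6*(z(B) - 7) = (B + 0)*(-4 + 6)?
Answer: 127871/3 ≈ 42624.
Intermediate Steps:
z(B) = 7 + B/3 (z(B) = 7 + ((B + 0)*(-4 + 6))/6 = 7 + (B*2)/6 = 7 + (2*B)/6 = 7 + B/3)
k = -82/3 (k = (7 + (⅓)*(-1)) - 1*34 = (7 - ⅓) - 34 = 20/3 - 34 = -82/3 ≈ -27.333)
S(V, K) = -2 + (-82/3 + V)/(K + V) (S(V, K) = -2 + (V - 82/3)/(V + K) = -2 + (-82/3 + V)/(K + V))
42710 - S(204, -202) = 42710 - (-82/3 - 1*204 - 2*(-202))/(-202 + 204) = 42710 - (-82/3 - 204 + 404)/2 = 42710 - 518/(2*3) = 42710 - 1*259/3 = 42710 - 259/3 = 127871/3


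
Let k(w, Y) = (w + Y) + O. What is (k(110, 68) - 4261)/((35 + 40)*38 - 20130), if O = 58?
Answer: 805/3456 ≈ 0.23293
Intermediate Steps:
k(w, Y) = 58 + Y + w (k(w, Y) = (w + Y) + 58 = (Y + w) + 58 = 58 + Y + w)
(k(110, 68) - 4261)/((35 + 40)*38 - 20130) = ((58 + 68 + 110) - 4261)/((35 + 40)*38 - 20130) = (236 - 4261)/(75*38 - 20130) = -4025/(2850 - 20130) = -4025/(-17280) = -4025*(-1/17280) = 805/3456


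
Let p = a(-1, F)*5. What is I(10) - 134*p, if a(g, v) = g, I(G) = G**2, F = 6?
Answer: 770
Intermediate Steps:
p = -5 (p = -1*5 = -5)
I(10) - 134*p = 10**2 - 134*(-5) = 100 + 670 = 770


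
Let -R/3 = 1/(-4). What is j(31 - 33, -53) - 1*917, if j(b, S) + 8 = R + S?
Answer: -3909/4 ≈ -977.25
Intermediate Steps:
R = 3/4 (R = -3/(-4) = -3*(-1/4) = 3/4 ≈ 0.75000)
j(b, S) = -29/4 + S (j(b, S) = -8 + (3/4 + S) = -29/4 + S)
j(31 - 33, -53) - 1*917 = (-29/4 - 53) - 1*917 = -241/4 - 917 = -3909/4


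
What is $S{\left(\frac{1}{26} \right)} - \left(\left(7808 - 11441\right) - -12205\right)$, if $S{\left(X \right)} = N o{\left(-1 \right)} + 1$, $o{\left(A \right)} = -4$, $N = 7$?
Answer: $-8599$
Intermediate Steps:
$S{\left(X \right)} = -27$ ($S{\left(X \right)} = 7 \left(-4\right) + 1 = -28 + 1 = -27$)
$S{\left(\frac{1}{26} \right)} - \left(\left(7808 - 11441\right) - -12205\right) = -27 - \left(\left(7808 - 11441\right) - -12205\right) = -27 - \left(-3633 + 12205\right) = -27 - 8572 = -8599$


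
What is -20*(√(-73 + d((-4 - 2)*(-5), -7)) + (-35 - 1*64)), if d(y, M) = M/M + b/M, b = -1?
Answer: 1980 - 20*I*√3521/7 ≈ 1980.0 - 169.54*I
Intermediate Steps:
d(y, M) = 1 - 1/M (d(y, M) = M/M - 1/M = 1 - 1/M)
-20*(√(-73 + d((-4 - 2)*(-5), -7)) + (-35 - 1*64)) = -20*(√(-73 + (-1 - 7)/(-7)) + (-35 - 1*64)) = -20*(√(-73 - ⅐*(-8)) + (-35 - 64)) = -20*(√(-73 + 8/7) - 99) = -20*(√(-503/7) - 99) = -20*(I*√3521/7 - 99) = -20*(-99 + I*√3521/7) = 1980 - 20*I*√3521/7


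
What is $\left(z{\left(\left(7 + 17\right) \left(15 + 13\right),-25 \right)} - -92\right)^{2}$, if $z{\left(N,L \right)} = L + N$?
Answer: $546121$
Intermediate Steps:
$\left(z{\left(\left(7 + 17\right) \left(15 + 13\right),-25 \right)} - -92\right)^{2} = \left(\left(-25 + \left(7 + 17\right) \left(15 + 13\right)\right) - -92\right)^{2} = \left(\left(-25 + 24 \cdot 28\right) + 92\right)^{2} = \left(\left(-25 + 672\right) + 92\right)^{2} = \left(647 + 92\right)^{2} = 739^{2} = 546121$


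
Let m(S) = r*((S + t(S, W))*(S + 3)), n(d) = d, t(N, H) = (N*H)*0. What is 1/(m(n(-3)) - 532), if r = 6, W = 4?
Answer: -1/532 ≈ -0.0018797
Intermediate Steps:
t(N, H) = 0 (t(N, H) = (H*N)*0 = 0)
m(S) = 6*S*(3 + S) (m(S) = 6*((S + 0)*(S + 3)) = 6*(S*(3 + S)) = 6*S*(3 + S))
1/(m(n(-3)) - 532) = 1/(6*(-3)*(3 - 3) - 532) = 1/(6*(-3)*0 - 532) = 1/(0 - 532) = 1/(-532) = -1/532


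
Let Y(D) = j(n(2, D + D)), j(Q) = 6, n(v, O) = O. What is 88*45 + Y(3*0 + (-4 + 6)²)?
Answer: 3966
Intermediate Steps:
Y(D) = 6
88*45 + Y(3*0 + (-4 + 6)²) = 88*45 + 6 = 3960 + 6 = 3966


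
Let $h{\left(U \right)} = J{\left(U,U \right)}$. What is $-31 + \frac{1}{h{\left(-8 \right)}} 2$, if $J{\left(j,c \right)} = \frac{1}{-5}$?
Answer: $-41$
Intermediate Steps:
$J{\left(j,c \right)} = - \frac{1}{5}$
$h{\left(U \right)} = - \frac{1}{5}$
$-31 + \frac{1}{h{\left(-8 \right)}} 2 = -31 + \frac{1}{- \frac{1}{5}} \cdot 2 = -31 - 10 = -41$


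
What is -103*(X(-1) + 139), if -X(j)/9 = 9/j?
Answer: -22660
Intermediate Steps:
X(j) = -81/j
-103*(X(-1) + 139) = -103*(-81/(-1) + 139) = -103*(-81*(-1) + 139) = -103*(81 + 139) = -103*220 = -22660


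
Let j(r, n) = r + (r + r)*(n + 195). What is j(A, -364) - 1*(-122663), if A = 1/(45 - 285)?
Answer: 29439457/240 ≈ 1.2266e+5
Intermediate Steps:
A = -1/240 (A = 1/(-240) = -1/240 ≈ -0.0041667)
j(r, n) = r + 2*r*(195 + n) (j(r, n) = r + (2*r)*(195 + n) = r + 2*r*(195 + n))
j(A, -364) - 1*(-122663) = -(391 + 2*(-364))/240 - 1*(-122663) = -(391 - 728)/240 + 122663 = -1/240*(-337) + 122663 = 337/240 + 122663 = 29439457/240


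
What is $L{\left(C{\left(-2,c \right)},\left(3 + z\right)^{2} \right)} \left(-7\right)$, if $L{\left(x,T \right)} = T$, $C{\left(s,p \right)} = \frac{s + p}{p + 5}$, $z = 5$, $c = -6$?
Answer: $-448$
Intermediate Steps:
$C{\left(s,p \right)} = \frac{p + s}{5 + p}$
$L{\left(C{\left(-2,c \right)},\left(3 + z\right)^{2} \right)} \left(-7\right) = \left(3 + 5\right)^{2} \left(-7\right) = 8^{2} \left(-7\right) = 64 \left(-7\right) = -448$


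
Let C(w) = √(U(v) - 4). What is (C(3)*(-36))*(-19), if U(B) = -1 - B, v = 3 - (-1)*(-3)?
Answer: 684*I*√5 ≈ 1529.5*I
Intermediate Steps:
v = 0 (v = 3 - 1*3 = 3 - 3 = 0)
C(w) = I*√5 (C(w) = √((-1 - 1*0) - 4) = √((-1 + 0) - 4) = √(-1 - 4) = √(-5) = I*√5)
(C(3)*(-36))*(-19) = ((I*√5)*(-36))*(-19) = -36*I*√5*(-19) = 684*I*√5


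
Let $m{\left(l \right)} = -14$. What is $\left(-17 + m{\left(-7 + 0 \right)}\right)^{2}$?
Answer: $961$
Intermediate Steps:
$\left(-17 + m{\left(-7 + 0 \right)}\right)^{2} = \left(-17 - 14\right)^{2} = \left(-31\right)^{2} = 961$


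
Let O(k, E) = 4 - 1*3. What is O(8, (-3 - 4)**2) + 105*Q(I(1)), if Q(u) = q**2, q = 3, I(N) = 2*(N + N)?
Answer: 946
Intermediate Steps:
I(N) = 4*N (I(N) = 2*(2*N) = 4*N)
O(k, E) = 1 (O(k, E) = 4 - 3 = 1)
Q(u) = 9 (Q(u) = 3**2 = 9)
O(8, (-3 - 4)**2) + 105*Q(I(1)) = 1 + 105*9 = 1 + 945 = 946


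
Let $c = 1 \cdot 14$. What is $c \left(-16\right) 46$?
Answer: $-10304$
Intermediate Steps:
$c = 14$
$c \left(-16\right) 46 = 14 \left(-16\right) 46 = \left(-224\right) 46 = -10304$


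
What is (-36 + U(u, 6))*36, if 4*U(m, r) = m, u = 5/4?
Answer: -5139/4 ≈ -1284.8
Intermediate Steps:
u = 5/4 (u = 5*(¼) = 5/4 ≈ 1.2500)
U(m, r) = m/4
(-36 + U(u, 6))*36 = (-36 + (¼)*(5/4))*36 = (-36 + 5/16)*36 = -571/16*36 = -5139/4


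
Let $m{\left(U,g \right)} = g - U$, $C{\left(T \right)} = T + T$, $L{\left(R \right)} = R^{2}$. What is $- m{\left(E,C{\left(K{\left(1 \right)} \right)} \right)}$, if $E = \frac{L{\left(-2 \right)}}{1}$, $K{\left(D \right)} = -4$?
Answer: $12$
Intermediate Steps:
$C{\left(T \right)} = 2 T$
$E = 4$ ($E = \frac{\left(-2\right)^{2}}{1} = 4 \cdot 1 = 4$)
$- m{\left(E,C{\left(K{\left(1 \right)} \right)} \right)} = - (2 \left(-4\right) - 4) = - (-8 - 4) = \left(-1\right) \left(-12\right) = 12$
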